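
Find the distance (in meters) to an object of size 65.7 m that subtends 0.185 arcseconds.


D = size / theta_rad, theta_rad = 0.185 * pi/(180*3600) = 8.969e-07, D = 7.325e+07

7.325e+07 m


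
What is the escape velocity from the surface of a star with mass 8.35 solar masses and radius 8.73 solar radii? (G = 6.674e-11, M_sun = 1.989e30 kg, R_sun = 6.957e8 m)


M = 8.35 * 1.989e30 kg = 1.660815e+31 kg; R = 8.73 * 6.957e8 m = 6.073461e+09 m. v_esc = sqrt(2GM/R) = sqrt(2 * 6.674e-11 * 1.660815e+31 / 6.073461e+09) = 604158.1032

604158.1032 m/s


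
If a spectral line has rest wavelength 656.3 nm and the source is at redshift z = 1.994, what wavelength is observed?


lam_obs = lam_emit * (1 + z) = 656.3 * (1 + 1.994) = 1964.9622

1964.9622 nm


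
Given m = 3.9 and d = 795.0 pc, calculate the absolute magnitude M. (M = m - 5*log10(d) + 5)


M = m - 5*log10(d) + 5 = 3.9 - 5*log10(795.0) + 5 = -5.6018

-5.6018


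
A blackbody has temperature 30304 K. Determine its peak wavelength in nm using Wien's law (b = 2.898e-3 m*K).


lam_max = b / T = 2.898e-3 / 30304 = 9.563e-08 m = 95.6309 nm

95.6309 nm


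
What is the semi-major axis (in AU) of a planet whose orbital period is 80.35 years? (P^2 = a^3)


a = P^(2/3) = 80.35^(2/3) = 18.6205

18.6205 AU


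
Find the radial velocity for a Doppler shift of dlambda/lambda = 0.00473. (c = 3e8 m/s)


v = (dlambda/lambda) * c = 0.00473 * 3e8 = 1.419e+06

1.419e+06 m/s


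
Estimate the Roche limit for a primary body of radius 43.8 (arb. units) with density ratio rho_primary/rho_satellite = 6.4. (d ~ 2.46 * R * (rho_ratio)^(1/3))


d_Roche = 2.46 * 43.8 * 6.4^(1/3) = 200.0488

200.0488


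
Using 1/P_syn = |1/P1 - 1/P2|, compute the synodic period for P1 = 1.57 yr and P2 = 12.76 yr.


1/P_syn = |1/P1 - 1/P2| = |1/1.57 - 1/12.76| => P_syn = 1.7903

1.7903 years


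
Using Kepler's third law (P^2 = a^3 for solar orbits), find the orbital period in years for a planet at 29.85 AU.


P = a^(3/2) = 29.85^1.5 = 163.0859

163.0859 years


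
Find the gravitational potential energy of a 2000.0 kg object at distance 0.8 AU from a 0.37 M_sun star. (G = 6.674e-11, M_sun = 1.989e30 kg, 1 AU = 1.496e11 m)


M = 0.37 * 1.989e30 kg = 7.3593e+29 kg; r = 0.8 AU * 1.496e11 m/AU = 1.1968e+11 m. U = -GM*m/r = -(6.674e-11 * 7.3593e+29 * 2000.0) / 1.1968e+11 = -8.208e+11

-8.208e+11 J


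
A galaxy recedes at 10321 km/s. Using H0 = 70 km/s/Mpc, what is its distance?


d = v / H0 = 10321 / 70 = 147.4429

147.4429 Mpc


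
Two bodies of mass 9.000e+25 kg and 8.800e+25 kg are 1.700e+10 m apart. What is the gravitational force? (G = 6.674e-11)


F = G*m1*m2/r^2 = 6.674e-11 * 9.000e+25 * 8.800e+25 / (1.700e+10)^2 = 6.674e-11 * 7.920e+51 / 2.890e+20 = 1.829e+21

1.829e+21 N


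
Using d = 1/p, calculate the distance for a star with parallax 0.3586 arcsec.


d = 1/p = 1/0.3586 = 2.7886

2.7886 pc


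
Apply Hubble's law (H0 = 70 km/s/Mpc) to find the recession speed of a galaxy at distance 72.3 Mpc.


v = H0 * d = 70 * 72.3 = 5061.0

5061.0 km/s


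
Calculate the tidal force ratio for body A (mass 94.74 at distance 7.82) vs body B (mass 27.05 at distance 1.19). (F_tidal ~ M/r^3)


Ratio = (M1/r1^3) / (M2/r2^3) = (94.74/7.82^3) / (27.05/1.19^3) = 0.0123

0.0123


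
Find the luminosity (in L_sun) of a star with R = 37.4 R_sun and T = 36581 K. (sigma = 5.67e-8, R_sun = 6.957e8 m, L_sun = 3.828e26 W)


R = 37.4 * 6.957e8 m = 2.601918e+10 m. L = 4*pi*R^2*sigma*T^4 = 4*pi*(2.601918e+10)^2 * 5.67e-8 * 36581^4 = 8.637785752e+32 W. L/L_sun = 8.637785752e+32 / 3.828e26 = 2.256e+06

2.256e+06 L_sun


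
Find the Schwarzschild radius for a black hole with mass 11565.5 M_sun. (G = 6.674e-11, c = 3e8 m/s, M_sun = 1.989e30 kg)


M = 11565.5 * 1.989e30 kg = 2.30037795e+34 kg. rs = 2GM/c^2 = 2 * 6.674e-11 * 2.30037795e+34 / (3e8)^2 = 3.412e+07

3.412e+07 m


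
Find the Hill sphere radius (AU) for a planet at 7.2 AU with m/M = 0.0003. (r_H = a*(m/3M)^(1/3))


r_H = a * (m/3M)^(1/3) = 7.2 * (0.0003/3)^(1/3) = 0.3342

0.3342 AU


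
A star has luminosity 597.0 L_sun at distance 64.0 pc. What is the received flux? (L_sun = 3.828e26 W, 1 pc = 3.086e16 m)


F = L / (4*pi*d^2) = 2.285e+29 / (4*pi*(1.975e+18)^2) = 4.662e-09

4.662e-09 W/m^2


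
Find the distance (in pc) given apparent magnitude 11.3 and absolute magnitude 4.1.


d = 10^((m - M + 5)/5) = 10^((11.3 - 4.1 + 5)/5) = 275.4229

275.4229 pc


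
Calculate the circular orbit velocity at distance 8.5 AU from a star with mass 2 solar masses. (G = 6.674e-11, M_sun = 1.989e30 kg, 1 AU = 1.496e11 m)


v = sqrt(GM/r) = sqrt(6.674e-11 * 3.978e+30 / 1.272e+12) = 14449.4139

14449.4139 m/s


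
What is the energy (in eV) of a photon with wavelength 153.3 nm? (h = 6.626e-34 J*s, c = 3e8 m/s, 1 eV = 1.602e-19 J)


E = hc/lambda = 6.626e-34 * 3e8 / 1.533e-07 = 1.297e-18 J = 8.0941 eV

8.0941 eV


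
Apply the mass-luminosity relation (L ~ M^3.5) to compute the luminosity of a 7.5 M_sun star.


L/L_sun = (M/M_sun)^3.5 = 7.5^3.5 = 1155.3523

1155.3523 L_sun


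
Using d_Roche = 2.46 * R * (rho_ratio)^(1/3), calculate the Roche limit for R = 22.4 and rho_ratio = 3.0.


d_Roche = 2.46 * 22.4 * 3.0^(1/3) = 79.4737

79.4737


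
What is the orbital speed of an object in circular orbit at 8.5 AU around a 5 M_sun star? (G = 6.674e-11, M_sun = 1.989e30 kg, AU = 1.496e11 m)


v = sqrt(GM/r) = sqrt(6.674e-11 * 9.945e+30 / 1.272e+12) = 22846.5294

22846.5294 m/s


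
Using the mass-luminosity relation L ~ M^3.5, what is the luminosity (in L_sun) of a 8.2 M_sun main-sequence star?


L/L_sun = (M/M_sun)^3.5 = 8.2^3.5 = 1578.8777

1578.8777 L_sun


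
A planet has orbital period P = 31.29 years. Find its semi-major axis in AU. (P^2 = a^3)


a = P^(2/3) = 31.29^(2/3) = 9.9297

9.9297 AU


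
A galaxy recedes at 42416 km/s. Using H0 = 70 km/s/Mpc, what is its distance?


d = v / H0 = 42416 / 70 = 605.9429

605.9429 Mpc


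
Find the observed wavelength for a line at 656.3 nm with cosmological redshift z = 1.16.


lam_obs = lam_emit * (1 + z) = 656.3 * (1 + 1.16) = 1417.608

1417.608 nm


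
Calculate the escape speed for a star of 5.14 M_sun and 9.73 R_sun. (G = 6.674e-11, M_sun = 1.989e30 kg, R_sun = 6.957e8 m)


M = 5.14 * 1.989e30 kg = 1.022346e+31 kg; R = 9.73 * 6.957e8 m = 6.769161e+09 m. v_esc = sqrt(2GM/R) = sqrt(2 * 6.674e-11 * 1.022346e+31 / 6.769161e+09) = 448993.06

448993.06 m/s


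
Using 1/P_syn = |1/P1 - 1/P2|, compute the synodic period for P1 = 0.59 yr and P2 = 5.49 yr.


1/P_syn = |1/P1 - 1/P2| = |1/0.59 - 1/5.49| => P_syn = 0.661

0.661 years


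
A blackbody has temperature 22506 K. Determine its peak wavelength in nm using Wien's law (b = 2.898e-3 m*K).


lam_max = b / T = 2.898e-3 / 22506 = 1.288e-07 m = 128.7657 nm

128.7657 nm


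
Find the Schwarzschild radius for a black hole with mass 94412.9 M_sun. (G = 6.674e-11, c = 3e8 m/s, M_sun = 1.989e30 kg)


M = 94412.9 * 1.989e30 kg = 1.877872581e+35 kg. rs = 2GM/c^2 = 2 * 6.674e-11 * 1.877872581e+35 / (3e8)^2 = 2.785e+08

2.785e+08 m


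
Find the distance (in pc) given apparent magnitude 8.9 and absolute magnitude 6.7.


d = 10^((m - M + 5)/5) = 10^((8.9 - 6.7 + 5)/5) = 27.5423

27.5423 pc


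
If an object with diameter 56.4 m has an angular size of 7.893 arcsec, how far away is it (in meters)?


D = size / theta_rad, theta_rad = 7.893 * pi/(180*3600) = 3.827e-05, D = 1.474e+06

1.474e+06 m


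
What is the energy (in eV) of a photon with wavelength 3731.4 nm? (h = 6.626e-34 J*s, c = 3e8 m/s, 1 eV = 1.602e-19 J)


E = hc/lambda = 6.626e-34 * 3e8 / 3.731e-06 = 5.327e-20 J = 0.3325 eV

0.3325 eV


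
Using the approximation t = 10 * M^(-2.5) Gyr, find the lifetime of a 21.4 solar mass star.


t = 10 * M^(-2.5) = 10 * 21.4^(-2.5) = 0.0047

0.0047 Gyr


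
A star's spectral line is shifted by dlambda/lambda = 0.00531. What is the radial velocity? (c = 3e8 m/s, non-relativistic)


v = (dlambda/lambda) * c = 0.00531 * 3e8 = 1.593e+06

1.593e+06 m/s


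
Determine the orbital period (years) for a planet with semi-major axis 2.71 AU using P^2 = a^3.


P = a^(3/2) = 2.71^1.5 = 4.4612

4.4612 years


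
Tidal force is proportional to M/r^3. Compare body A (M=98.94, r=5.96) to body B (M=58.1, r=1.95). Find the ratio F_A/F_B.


Ratio = (M1/r1^3) / (M2/r2^3) = (98.94/5.96^3) / (58.1/1.95^3) = 0.0596

0.0596


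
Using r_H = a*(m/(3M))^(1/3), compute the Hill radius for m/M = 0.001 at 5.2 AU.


r_H = a * (m/3M)^(1/3) = 5.2 * (0.001/3)^(1/3) = 0.3605

0.3605 AU


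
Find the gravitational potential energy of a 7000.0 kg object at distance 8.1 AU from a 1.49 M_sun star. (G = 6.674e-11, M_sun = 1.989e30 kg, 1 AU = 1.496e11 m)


M = 1.49 * 1.989e30 kg = 2.96361e+30 kg; r = 8.1 AU * 1.496e11 m/AU = 1.21176e+12 m. U = -GM*m/r = -(6.674e-11 * 2.96361e+30 * 7000.0) / 1.21176e+12 = -1.143e+12

-1.143e+12 J


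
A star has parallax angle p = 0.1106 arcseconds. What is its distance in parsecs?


d = 1/p = 1/0.1106 = 9.0416

9.0416 pc


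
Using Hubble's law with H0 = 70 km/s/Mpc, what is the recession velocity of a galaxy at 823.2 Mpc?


v = H0 * d = 70 * 823.2 = 57624.0

57624.0 km/s


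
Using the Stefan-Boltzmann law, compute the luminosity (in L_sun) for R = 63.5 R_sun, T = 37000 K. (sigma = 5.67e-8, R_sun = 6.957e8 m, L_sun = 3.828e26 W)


R = 63.5 * 6.957e8 m = 4.417695e+10 m. L = 4*pi*R^2*sigma*T^4 = 4*pi*(4.417695e+10)^2 * 5.67e-8 * 37000^4 = 2.606101202e+33 W. L/L_sun = 2.606101202e+33 / 3.828e26 = 6.808e+06

6.808e+06 L_sun


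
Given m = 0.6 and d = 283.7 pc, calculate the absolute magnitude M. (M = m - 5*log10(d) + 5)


M = m - 5*log10(d) + 5 = 0.6 - 5*log10(283.7) + 5 = -6.6643

-6.6643


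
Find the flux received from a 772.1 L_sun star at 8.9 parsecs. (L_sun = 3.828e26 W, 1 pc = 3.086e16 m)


F = L / (4*pi*d^2) = 2.956e+29 / (4*pi*(2.747e+17)^2) = 3.118e-07

3.118e-07 W/m^2


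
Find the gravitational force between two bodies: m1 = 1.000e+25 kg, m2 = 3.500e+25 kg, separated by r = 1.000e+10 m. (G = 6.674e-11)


F = G*m1*m2/r^2 = 6.674e-11 * 1.000e+25 * 3.500e+25 / (1.000e+10)^2 = 6.674e-11 * 3.500e+50 / 1.000e+20 = 2.336e+20

2.336e+20 N


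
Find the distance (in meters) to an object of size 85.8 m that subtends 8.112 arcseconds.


D = size / theta_rad, theta_rad = 8.112 * pi/(180*3600) = 3.933e-05, D = 2.182e+06

2.182e+06 m


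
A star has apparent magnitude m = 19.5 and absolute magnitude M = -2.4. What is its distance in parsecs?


d = 10^((m - M + 5)/5) = 10^((19.5 - -2.4 + 5)/5) = 239883.2919

239883.2919 pc


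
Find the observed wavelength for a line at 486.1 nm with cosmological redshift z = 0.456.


lam_obs = lam_emit * (1 + z) = 486.1 * (1 + 0.456) = 707.7616

707.7616 nm


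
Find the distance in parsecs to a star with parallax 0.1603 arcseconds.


d = 1/p = 1/0.1603 = 6.2383

6.2383 pc


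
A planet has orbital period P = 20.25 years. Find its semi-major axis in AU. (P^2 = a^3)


a = P^(2/3) = 20.25^(2/3) = 7.4293

7.4293 AU


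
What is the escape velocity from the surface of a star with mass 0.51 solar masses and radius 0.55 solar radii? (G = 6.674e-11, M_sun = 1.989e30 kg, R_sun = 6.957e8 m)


M = 0.51 * 1.989e30 kg = 1.01439e+30 kg; R = 0.55 * 6.957e8 m = 3.82635e+08 m. v_esc = sqrt(2GM/R) = sqrt(2 * 6.674e-11 * 1.01439e+30 / 3.82635e+08) = 594864.7466

594864.7466 m/s


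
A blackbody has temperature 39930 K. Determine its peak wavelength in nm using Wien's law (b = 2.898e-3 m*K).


lam_max = b / T = 2.898e-3 / 39930 = 7.258e-08 m = 72.577 nm

72.577 nm


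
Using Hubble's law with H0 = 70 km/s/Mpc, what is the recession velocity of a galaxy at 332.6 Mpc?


v = H0 * d = 70 * 332.6 = 23282.0

23282.0 km/s


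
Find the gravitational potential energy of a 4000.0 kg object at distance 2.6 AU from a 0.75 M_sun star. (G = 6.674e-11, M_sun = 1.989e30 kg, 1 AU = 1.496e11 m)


M = 0.75 * 1.989e30 kg = 1.49175e+30 kg; r = 2.6 AU * 1.496e11 m/AU = 3.8896e+11 m. U = -GM*m/r = -(6.674e-11 * 1.49175e+30 * 4000.0) / 3.8896e+11 = -1.024e+12

-1.024e+12 J


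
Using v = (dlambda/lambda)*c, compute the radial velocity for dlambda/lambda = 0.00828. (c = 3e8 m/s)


v = (dlambda/lambda) * c = 0.00828 * 3e8 = 2.484e+06

2.484e+06 m/s


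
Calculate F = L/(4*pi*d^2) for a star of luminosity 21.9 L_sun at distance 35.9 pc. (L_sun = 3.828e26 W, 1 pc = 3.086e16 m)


F = L / (4*pi*d^2) = 8.383e+27 / (4*pi*(1.108e+18)^2) = 5.435e-10

5.435e-10 W/m^2


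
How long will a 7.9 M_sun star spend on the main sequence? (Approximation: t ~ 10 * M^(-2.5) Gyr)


t = 10 * M^(-2.5) = 10 * 7.9^(-2.5) = 0.057

0.057 Gyr


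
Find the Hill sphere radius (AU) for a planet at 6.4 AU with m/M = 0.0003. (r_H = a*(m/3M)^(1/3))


r_H = a * (m/3M)^(1/3) = 6.4 * (0.0003/3)^(1/3) = 0.2971

0.2971 AU


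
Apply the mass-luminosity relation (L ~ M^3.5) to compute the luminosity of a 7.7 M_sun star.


L/L_sun = (M/M_sun)^3.5 = 7.7^3.5 = 1266.8277

1266.8277 L_sun


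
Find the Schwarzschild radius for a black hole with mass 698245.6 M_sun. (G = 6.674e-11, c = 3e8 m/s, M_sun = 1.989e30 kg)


M = 698245.6 * 1.989e30 kg = 1.388810498e+36 kg. rs = 2GM/c^2 = 2 * 6.674e-11 * 1.388810498e+36 / (3e8)^2 = 2.060e+09

2.060e+09 m


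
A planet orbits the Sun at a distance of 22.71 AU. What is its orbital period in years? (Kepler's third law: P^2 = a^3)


P = a^(3/2) = 22.71^1.5 = 108.2245

108.2245 years


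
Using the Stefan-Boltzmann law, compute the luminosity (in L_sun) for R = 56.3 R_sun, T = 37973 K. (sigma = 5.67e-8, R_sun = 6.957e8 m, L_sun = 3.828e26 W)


R = 56.3 * 6.957e8 m = 3.916791e+10 m. L = 4*pi*R^2*sigma*T^4 = 4*pi*(3.916791e+10)^2 * 5.67e-8 * 37973^4 = 2.272758844e+33 W. L/L_sun = 2.272758844e+33 / 3.828e26 = 5.937e+06

5.937e+06 L_sun


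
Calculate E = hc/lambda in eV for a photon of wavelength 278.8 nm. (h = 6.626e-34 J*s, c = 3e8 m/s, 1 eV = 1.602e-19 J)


E = hc/lambda = 6.626e-34 * 3e8 / 2.788e-07 = 7.130e-19 J = 4.4506 eV

4.4506 eV


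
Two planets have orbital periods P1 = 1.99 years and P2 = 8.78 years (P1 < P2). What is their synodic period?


1/P_syn = |1/P1 - 1/P2| = |1/1.99 - 1/8.78| => P_syn = 2.5732

2.5732 years


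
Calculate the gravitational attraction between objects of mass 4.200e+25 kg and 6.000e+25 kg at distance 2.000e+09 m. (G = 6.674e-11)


F = G*m1*m2/r^2 = 6.674e-11 * 4.200e+25 * 6.000e+25 / (2.000e+09)^2 = 6.674e-11 * 2.520e+51 / 4.000e+18 = 4.205e+22

4.205e+22 N


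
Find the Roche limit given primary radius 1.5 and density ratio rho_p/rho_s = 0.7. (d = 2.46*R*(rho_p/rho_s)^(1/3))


d_Roche = 2.46 * 1.5 * 0.7^(1/3) = 3.2764

3.2764


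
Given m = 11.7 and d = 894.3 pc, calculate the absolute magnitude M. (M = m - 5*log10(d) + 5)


M = m - 5*log10(d) + 5 = 11.7 - 5*log10(894.3) + 5 = 1.9426

1.9426


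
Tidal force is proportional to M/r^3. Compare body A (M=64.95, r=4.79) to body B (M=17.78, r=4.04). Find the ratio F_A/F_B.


Ratio = (M1/r1^3) / (M2/r2^3) = (64.95/4.79^3) / (17.78/4.04^3) = 2.1917

2.1917


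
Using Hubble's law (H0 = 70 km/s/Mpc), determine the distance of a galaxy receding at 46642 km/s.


d = v / H0 = 46642 / 70 = 666.3143

666.3143 Mpc


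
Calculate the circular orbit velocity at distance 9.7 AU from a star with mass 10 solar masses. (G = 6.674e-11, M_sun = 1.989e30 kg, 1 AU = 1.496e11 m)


v = sqrt(GM/r) = sqrt(6.674e-11 * 1.989e+31 / 1.451e+12) = 30245.3649

30245.3649 m/s


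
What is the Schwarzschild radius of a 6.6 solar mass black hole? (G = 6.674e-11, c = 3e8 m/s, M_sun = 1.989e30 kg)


M = 6.6 * 1.989e30 kg = 1.31274e+31 kg. rs = 2GM/c^2 = 2 * 6.674e-11 * 1.31274e+31 / (3e8)^2 = 19469.3928

19469.3928 m


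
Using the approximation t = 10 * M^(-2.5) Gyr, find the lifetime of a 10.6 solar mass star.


t = 10 * M^(-2.5) = 10 * 10.6^(-2.5) = 0.0273

0.0273 Gyr


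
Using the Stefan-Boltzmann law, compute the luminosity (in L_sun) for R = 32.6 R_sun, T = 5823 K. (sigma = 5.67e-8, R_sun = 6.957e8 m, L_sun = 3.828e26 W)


R = 32.6 * 6.957e8 m = 2.267982e+10 m. L = 4*pi*R^2*sigma*T^4 = 4*pi*(2.267982e+10)^2 * 5.67e-8 * 5823^4 = 4.213658066e+29 W. L/L_sun = 4.213658066e+29 / 3.828e26 = 1100.7466

1100.7466 L_sun


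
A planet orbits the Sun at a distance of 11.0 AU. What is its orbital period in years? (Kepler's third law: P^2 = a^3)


P = a^(3/2) = 11.0^1.5 = 36.4829

36.4829 years


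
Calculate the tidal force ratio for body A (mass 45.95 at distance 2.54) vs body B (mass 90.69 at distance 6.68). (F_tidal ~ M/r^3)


Ratio = (M1/r1^3) / (M2/r2^3) = (45.95/2.54^3) / (90.69/6.68^3) = 9.2163

9.2163


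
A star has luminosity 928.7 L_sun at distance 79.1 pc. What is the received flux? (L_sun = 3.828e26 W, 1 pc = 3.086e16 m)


F = L / (4*pi*d^2) = 3.555e+29 / (4*pi*(2.441e+18)^2) = 4.748e-09

4.748e-09 W/m^2


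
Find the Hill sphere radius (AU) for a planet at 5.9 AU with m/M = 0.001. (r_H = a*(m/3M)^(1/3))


r_H = a * (m/3M)^(1/3) = 5.9 * (0.001/3)^(1/3) = 0.4091

0.4091 AU


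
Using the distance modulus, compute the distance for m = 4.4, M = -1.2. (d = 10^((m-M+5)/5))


d = 10^((m - M + 5)/5) = 10^((4.4 - -1.2 + 5)/5) = 131.8257

131.8257 pc


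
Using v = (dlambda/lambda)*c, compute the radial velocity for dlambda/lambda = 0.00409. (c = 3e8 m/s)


v = (dlambda/lambda) * c = 0.00409 * 3e8 = 1.227e+06

1.227e+06 m/s


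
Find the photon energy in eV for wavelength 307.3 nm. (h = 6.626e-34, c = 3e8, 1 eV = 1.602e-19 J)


E = hc/lambda = 6.626e-34 * 3e8 / 3.073e-07 = 6.469e-19 J = 4.0378 eV

4.0378 eV


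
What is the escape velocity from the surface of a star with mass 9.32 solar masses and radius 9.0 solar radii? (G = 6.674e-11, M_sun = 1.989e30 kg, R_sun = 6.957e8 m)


M = 9.32 * 1.989e30 kg = 1.853748e+31 kg; R = 9.0 * 6.957e8 m = 6.2613e+09 m. v_esc = sqrt(2GM/R) = sqrt(2 * 6.674e-11 * 1.853748e+31 / 6.2613e+09) = 628638.8114

628638.8114 m/s


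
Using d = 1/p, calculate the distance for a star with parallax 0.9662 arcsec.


d = 1/p = 1/0.9662 = 1.035

1.035 pc


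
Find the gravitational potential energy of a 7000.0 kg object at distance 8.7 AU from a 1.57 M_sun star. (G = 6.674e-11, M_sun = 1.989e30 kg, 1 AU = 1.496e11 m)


M = 1.57 * 1.989e30 kg = 3.12273e+30 kg; r = 8.7 AU * 1.496e11 m/AU = 1.30152e+12 m. U = -GM*m/r = -(6.674e-11 * 3.12273e+30 * 7000.0) / 1.30152e+12 = -1.121e+12

-1.121e+12 J


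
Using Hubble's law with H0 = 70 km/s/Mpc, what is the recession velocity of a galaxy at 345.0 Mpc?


v = H0 * d = 70 * 345.0 = 24150.0

24150.0 km/s


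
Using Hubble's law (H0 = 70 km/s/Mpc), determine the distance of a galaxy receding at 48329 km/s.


d = v / H0 = 48329 / 70 = 690.4143

690.4143 Mpc


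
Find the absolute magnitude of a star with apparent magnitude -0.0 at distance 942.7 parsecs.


M = m - 5*log10(d) + 5 = -0.0 - 5*log10(942.7) + 5 = -9.8719

-9.8719


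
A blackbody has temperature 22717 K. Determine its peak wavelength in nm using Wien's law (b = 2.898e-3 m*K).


lam_max = b / T = 2.898e-3 / 22717 = 1.276e-07 m = 127.5697 nm

127.5697 nm


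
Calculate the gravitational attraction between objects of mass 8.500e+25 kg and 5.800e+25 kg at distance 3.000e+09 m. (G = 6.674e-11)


F = G*m1*m2/r^2 = 6.674e-11 * 8.500e+25 * 5.800e+25 / (3.000e+09)^2 = 6.674e-11 * 4.930e+51 / 9.000e+18 = 3.656e+22

3.656e+22 N


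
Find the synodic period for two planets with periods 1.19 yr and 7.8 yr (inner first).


1/P_syn = |1/P1 - 1/P2| = |1/1.19 - 1/7.8| => P_syn = 1.4042

1.4042 years


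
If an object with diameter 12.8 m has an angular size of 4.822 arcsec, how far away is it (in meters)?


D = size / theta_rad, theta_rad = 4.822 * pi/(180*3600) = 2.338e-05, D = 547529.971

547529.971 m


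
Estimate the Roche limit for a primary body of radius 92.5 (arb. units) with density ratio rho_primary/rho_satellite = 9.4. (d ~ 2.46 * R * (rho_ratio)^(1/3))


d_Roche = 2.46 * 92.5 * 9.4^(1/3) = 480.2339

480.2339


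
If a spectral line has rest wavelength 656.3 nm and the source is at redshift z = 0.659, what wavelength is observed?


lam_obs = lam_emit * (1 + z) = 656.3 * (1 + 0.659) = 1088.8017

1088.8017 nm


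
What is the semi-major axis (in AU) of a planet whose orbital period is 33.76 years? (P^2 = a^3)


a = P^(2/3) = 33.76^(2/3) = 10.4456

10.4456 AU


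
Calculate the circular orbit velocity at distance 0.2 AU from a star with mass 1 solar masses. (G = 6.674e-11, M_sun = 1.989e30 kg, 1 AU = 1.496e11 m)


v = sqrt(GM/r) = sqrt(6.674e-11 * 1.989e+30 / 2.992e+10) = 66608.5068

66608.5068 m/s


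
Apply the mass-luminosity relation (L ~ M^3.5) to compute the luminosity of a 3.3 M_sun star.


L/L_sun = (M/M_sun)^3.5 = 3.3^3.5 = 65.2828

65.2828 L_sun


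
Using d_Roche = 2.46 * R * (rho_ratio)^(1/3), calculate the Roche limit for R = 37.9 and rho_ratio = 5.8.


d_Roche = 2.46 * 37.9 * 5.8^(1/3) = 167.5137

167.5137


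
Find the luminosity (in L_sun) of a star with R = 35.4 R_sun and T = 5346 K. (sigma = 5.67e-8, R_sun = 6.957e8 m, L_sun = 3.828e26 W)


R = 35.4 * 6.957e8 m = 2.462778e+10 m. L = 4*pi*R^2*sigma*T^4 = 4*pi*(2.462778e+10)^2 * 5.67e-8 * 5346^4 = 3.529874553e+29 W. L/L_sun = 3.529874553e+29 / 3.828e26 = 922.1198

922.1198 L_sun


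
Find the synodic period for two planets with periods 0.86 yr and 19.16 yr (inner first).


1/P_syn = |1/P1 - 1/P2| = |1/0.86 - 1/19.16| => P_syn = 0.9004

0.9004 years


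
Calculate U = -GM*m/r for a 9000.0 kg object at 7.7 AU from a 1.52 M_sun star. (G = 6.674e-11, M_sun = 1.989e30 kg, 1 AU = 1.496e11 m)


M = 1.52 * 1.989e30 kg = 3.02328e+30 kg; r = 7.7 AU * 1.496e11 m/AU = 1.15192e+12 m. U = -GM*m/r = -(6.674e-11 * 3.02328e+30 * 9000.0) / 1.15192e+12 = -1.576e+12

-1.576e+12 J


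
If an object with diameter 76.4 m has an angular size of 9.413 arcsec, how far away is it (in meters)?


D = size / theta_rad, theta_rad = 9.413 * pi/(180*3600) = 4.564e-05, D = 1.674e+06

1.674e+06 m


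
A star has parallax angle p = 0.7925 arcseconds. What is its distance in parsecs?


d = 1/p = 1/0.7925 = 1.2618

1.2618 pc


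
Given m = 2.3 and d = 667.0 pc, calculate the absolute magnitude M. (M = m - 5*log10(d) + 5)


M = m - 5*log10(d) + 5 = 2.3 - 5*log10(667.0) + 5 = -6.8206

-6.8206


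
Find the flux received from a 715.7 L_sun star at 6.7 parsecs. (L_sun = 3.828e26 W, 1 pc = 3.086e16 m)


F = L / (4*pi*d^2) = 2.740e+29 / (4*pi*(2.068e+17)^2) = 5.100e-07

5.100e-07 W/m^2


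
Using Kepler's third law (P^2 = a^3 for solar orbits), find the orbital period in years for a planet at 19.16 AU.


P = a^(3/2) = 19.16^1.5 = 83.8674

83.8674 years


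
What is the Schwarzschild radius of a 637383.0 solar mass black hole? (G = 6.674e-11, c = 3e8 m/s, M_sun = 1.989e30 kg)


M = 637383.0 * 1.989e30 kg = 1.267754787e+36 kg. rs = 2GM/c^2 = 2 * 6.674e-11 * 1.267754787e+36 / (3e8)^2 = 1.880e+09

1.880e+09 m


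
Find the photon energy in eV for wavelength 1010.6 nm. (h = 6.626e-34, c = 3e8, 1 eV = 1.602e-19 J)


E = hc/lambda = 6.626e-34 * 3e8 / 1.011e-06 = 1.967e-19 J = 1.2278 eV

1.2278 eV


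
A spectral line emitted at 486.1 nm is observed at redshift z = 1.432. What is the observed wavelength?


lam_obs = lam_emit * (1 + z) = 486.1 * (1 + 1.432) = 1182.1952

1182.1952 nm


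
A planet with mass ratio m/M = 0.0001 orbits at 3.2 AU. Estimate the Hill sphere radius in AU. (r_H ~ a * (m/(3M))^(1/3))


r_H = a * (m/3M)^(1/3) = 3.2 * (0.0001/3)^(1/3) = 0.103

0.103 AU


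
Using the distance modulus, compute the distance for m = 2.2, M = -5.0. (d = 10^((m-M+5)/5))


d = 10^((m - M + 5)/5) = 10^((2.2 - -5.0 + 5)/5) = 275.4229

275.4229 pc


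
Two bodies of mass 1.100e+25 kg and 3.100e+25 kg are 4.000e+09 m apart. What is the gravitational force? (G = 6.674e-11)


F = G*m1*m2/r^2 = 6.674e-11 * 1.100e+25 * 3.100e+25 / (4.000e+09)^2 = 6.674e-11 * 3.410e+50 / 1.600e+19 = 1.422e+21

1.422e+21 N


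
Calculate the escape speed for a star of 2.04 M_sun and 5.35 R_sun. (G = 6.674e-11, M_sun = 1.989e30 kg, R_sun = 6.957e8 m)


M = 2.04 * 1.989e30 kg = 4.05756e+30 kg; R = 5.35 * 6.957e8 m = 3.721995e+09 m. v_esc = sqrt(2GM/R) = sqrt(2 * 6.674e-11 * 4.05756e+30 / 3.721995e+09) = 381463.2298

381463.2298 m/s


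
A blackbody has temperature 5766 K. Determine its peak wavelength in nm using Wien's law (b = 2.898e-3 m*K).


lam_max = b / T = 2.898e-3 / 5766 = 5.026e-07 m = 502.6015 nm

502.6015 nm


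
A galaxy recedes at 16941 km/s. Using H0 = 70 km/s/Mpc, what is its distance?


d = v / H0 = 16941 / 70 = 242.0143

242.0143 Mpc


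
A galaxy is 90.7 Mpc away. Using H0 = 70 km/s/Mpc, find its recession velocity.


v = H0 * d = 70 * 90.7 = 6349.0

6349.0 km/s


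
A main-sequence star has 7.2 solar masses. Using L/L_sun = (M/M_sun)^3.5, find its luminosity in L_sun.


L/L_sun = (M/M_sun)^3.5 = 7.2^3.5 = 1001.5295

1001.5295 L_sun


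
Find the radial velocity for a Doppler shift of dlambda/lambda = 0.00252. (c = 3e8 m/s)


v = (dlambda/lambda) * c = 0.00252 * 3e8 = 756000.0

756000.0 m/s


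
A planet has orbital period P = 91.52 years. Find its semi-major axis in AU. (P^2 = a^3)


a = P^(2/3) = 91.52^(2/3) = 20.3085

20.3085 AU


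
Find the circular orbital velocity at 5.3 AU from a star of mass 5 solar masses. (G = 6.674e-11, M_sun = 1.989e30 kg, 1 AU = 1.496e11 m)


v = sqrt(GM/r) = sqrt(6.674e-11 * 9.945e+30 / 7.929e+11) = 28932.8865

28932.8865 m/s


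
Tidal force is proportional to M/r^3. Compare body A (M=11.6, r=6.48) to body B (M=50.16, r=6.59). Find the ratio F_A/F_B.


Ratio = (M1/r1^3) / (M2/r2^3) = (11.6/6.48^3) / (50.16/6.59^3) = 0.2432

0.2432


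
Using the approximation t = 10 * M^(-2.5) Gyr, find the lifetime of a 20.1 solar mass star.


t = 10 * M^(-2.5) = 10 * 20.1^(-2.5) = 0.0055

0.0055 Gyr


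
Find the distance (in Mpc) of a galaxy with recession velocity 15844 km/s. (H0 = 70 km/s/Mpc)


d = v / H0 = 15844 / 70 = 226.3429

226.3429 Mpc


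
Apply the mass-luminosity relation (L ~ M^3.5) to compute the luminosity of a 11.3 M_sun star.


L/L_sun = (M/M_sun)^3.5 = 11.3^3.5 = 4850.3665

4850.3665 L_sun


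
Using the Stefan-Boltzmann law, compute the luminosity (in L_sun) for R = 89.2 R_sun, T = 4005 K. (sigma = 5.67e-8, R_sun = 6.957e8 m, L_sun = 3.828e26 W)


R = 89.2 * 6.957e8 m = 6.205644e+10 m. L = 4*pi*R^2*sigma*T^4 = 4*pi*(6.205644e+10)^2 * 5.67e-8 * 4005^4 = 7.059545149e+29 W. L/L_sun = 7.059545149e+29 / 3.828e26 = 1844.1863

1844.1863 L_sun


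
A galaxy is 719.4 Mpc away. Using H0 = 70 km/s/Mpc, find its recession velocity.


v = H0 * d = 70 * 719.4 = 50358.0

50358.0 km/s


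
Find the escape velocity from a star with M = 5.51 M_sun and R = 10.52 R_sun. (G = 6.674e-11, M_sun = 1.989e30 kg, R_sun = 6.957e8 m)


M = 5.51 * 1.989e30 kg = 1.095939e+31 kg; R = 10.52 * 6.957e8 m = 7.318764e+09 m. v_esc = sqrt(2GM/R) = sqrt(2 * 6.674e-11 * 1.095939e+31 / 7.318764e+09) = 447077.093

447077.093 m/s


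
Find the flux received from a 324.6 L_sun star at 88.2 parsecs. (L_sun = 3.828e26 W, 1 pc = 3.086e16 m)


F = L / (4*pi*d^2) = 1.243e+29 / (4*pi*(2.722e+18)^2) = 1.335e-09

1.335e-09 W/m^2


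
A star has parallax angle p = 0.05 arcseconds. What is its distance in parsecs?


d = 1/p = 1/0.05 = 20.0

20.0 pc


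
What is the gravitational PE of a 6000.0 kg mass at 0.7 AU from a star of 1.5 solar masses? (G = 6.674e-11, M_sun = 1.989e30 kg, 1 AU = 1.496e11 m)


M = 1.5 * 1.989e30 kg = 2.9835e+30 kg; r = 0.7 AU * 1.496e11 m/AU = 1.0472e+11 m. U = -GM*m/r = -(6.674e-11 * 2.9835e+30 * 6000.0) / 1.0472e+11 = -1.141e+13

-1.141e+13 J


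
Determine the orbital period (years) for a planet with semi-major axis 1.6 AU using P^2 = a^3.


P = a^(3/2) = 1.6^1.5 = 2.0239

2.0239 years


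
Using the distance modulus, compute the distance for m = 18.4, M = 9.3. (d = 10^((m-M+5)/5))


d = 10^((m - M + 5)/5) = 10^((18.4 - 9.3 + 5)/5) = 660.6934

660.6934 pc


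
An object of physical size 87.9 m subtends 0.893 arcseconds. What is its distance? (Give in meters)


D = size / theta_rad, theta_rad = 0.893 * pi/(180*3600) = 4.329e-06, D = 2.030e+07

2.030e+07 m


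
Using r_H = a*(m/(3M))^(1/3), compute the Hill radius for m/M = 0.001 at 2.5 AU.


r_H = a * (m/3M)^(1/3) = 2.5 * (0.001/3)^(1/3) = 0.1733

0.1733 AU


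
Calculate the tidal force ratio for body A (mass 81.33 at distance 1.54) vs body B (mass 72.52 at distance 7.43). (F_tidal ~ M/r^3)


Ratio = (M1/r1^3) / (M2/r2^3) = (81.33/1.54^3) / (72.52/7.43^3) = 125.9497

125.9497


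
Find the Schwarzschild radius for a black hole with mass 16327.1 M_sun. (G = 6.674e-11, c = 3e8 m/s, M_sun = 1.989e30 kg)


M = 16327.1 * 1.989e30 kg = 3.24746019e+34 kg. rs = 2GM/c^2 = 2 * 6.674e-11 * 3.24746019e+34 / (3e8)^2 = 4.816e+07

4.816e+07 m


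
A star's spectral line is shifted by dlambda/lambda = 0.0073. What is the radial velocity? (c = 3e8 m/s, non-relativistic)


v = (dlambda/lambda) * c = 0.0073 * 3e8 = 2.190e+06

2.190e+06 m/s


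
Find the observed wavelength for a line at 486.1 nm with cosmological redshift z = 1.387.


lam_obs = lam_emit * (1 + z) = 486.1 * (1 + 1.387) = 1160.3207

1160.3207 nm


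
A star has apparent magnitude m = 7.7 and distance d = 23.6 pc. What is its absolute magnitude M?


M = m - 5*log10(d) + 5 = 7.7 - 5*log10(23.6) + 5 = 5.8354

5.8354


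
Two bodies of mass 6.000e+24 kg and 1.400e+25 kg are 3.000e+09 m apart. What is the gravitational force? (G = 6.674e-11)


F = G*m1*m2/r^2 = 6.674e-11 * 6.000e+24 * 1.400e+25 / (3.000e+09)^2 = 6.674e-11 * 8.400e+49 / 9.000e+18 = 6.229e+20

6.229e+20 N


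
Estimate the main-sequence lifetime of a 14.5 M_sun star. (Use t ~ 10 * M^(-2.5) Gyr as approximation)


t = 10 * M^(-2.5) = 10 * 14.5^(-2.5) = 0.0125

0.0125 Gyr


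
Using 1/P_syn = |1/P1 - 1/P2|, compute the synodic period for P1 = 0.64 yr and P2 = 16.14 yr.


1/P_syn = |1/P1 - 1/P2| = |1/0.64 - 1/16.14| => P_syn = 0.6664

0.6664 years


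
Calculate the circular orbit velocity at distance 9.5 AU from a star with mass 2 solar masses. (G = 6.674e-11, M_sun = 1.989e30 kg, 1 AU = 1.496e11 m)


v = sqrt(GM/r) = sqrt(6.674e-11 * 3.978e+30 / 1.421e+12) = 13667.7772

13667.7772 m/s


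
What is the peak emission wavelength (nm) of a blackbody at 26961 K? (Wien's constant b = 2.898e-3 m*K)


lam_max = b / T = 2.898e-3 / 26961 = 1.075e-07 m = 107.4886 nm

107.4886 nm


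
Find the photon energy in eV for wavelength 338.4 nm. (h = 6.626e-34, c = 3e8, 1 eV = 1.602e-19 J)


E = hc/lambda = 6.626e-34 * 3e8 / 3.384e-07 = 5.874e-19 J = 3.6667 eV

3.6667 eV


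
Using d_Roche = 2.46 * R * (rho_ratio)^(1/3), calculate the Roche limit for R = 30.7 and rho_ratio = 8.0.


d_Roche = 2.46 * 30.7 * 8.0^(1/3) = 151.044

151.044


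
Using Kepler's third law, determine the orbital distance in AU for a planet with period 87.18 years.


a = P^(2/3) = 87.18^(2/3) = 19.6613

19.6613 AU


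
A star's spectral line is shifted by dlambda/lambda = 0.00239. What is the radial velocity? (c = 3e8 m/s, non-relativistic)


v = (dlambda/lambda) * c = 0.00239 * 3e8 = 717000.0

717000.0 m/s


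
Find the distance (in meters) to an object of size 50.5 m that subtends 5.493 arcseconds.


D = size / theta_rad, theta_rad = 5.493 * pi/(180*3600) = 2.663e-05, D = 1.896e+06

1.896e+06 m


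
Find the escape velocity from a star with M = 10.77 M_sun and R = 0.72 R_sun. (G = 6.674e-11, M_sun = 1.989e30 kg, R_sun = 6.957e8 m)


M = 10.77 * 1.989e30 kg = 2.142153e+31 kg; R = 0.72 * 6.957e8 m = 5.00904e+08 m. v_esc = sqrt(2GM/R) = sqrt(2 * 6.674e-11 * 2.142153e+31 / 5.00904e+08) = 2.389e+06

2.389e+06 m/s


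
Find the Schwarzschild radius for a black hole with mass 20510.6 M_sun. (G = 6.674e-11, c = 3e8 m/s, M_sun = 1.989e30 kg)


M = 20510.6 * 1.989e30 kg = 4.07955834e+34 kg. rs = 2GM/c^2 = 2 * 6.674e-11 * 4.07955834e+34 / (3e8)^2 = 6.050e+07

6.050e+07 m


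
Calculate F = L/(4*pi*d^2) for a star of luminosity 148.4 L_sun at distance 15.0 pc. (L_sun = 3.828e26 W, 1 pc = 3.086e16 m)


F = L / (4*pi*d^2) = 5.681e+28 / (4*pi*(4.629e+17)^2) = 2.110e-08

2.110e-08 W/m^2


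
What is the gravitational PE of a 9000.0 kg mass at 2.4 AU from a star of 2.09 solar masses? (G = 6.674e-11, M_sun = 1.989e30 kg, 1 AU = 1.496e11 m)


M = 2.09 * 1.989e30 kg = 4.15701e+30 kg; r = 2.4 AU * 1.496e11 m/AU = 3.5904e+11 m. U = -GM*m/r = -(6.674e-11 * 4.15701e+30 * 9000.0) / 3.5904e+11 = -6.955e+12

-6.955e+12 J


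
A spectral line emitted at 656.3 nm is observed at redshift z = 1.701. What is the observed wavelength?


lam_obs = lam_emit * (1 + z) = 656.3 * (1 + 1.701) = 1772.6663

1772.6663 nm


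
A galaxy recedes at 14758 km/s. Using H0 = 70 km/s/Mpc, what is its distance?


d = v / H0 = 14758 / 70 = 210.8286

210.8286 Mpc


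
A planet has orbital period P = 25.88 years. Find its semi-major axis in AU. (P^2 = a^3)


a = P^(2/3) = 25.88^(2/3) = 8.7494

8.7494 AU


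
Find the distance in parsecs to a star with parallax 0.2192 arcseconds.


d = 1/p = 1/0.2192 = 4.562

4.562 pc


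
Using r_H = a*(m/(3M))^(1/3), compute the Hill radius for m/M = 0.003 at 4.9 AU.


r_H = a * (m/3M)^(1/3) = 4.9 * (0.003/3)^(1/3) = 0.49

0.49 AU


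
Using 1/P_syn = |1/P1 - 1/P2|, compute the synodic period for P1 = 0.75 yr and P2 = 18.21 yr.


1/P_syn = |1/P1 - 1/P2| = |1/0.75 - 1/18.21| => P_syn = 0.7822

0.7822 years


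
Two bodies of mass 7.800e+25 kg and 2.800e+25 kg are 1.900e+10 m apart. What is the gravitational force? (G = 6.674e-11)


F = G*m1*m2/r^2 = 6.674e-11 * 7.800e+25 * 2.800e+25 / (1.900e+10)^2 = 6.674e-11 * 2.184e+51 / 3.610e+20 = 4.038e+20

4.038e+20 N


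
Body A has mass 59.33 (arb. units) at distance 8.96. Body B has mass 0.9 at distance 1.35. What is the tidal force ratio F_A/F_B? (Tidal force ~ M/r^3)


Ratio = (M1/r1^3) / (M2/r2^3) = (59.33/8.96^3) / (0.9/1.35^3) = 0.2255

0.2255


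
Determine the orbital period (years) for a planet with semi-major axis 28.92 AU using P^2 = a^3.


P = a^(3/2) = 28.92^1.5 = 155.524

155.524 years


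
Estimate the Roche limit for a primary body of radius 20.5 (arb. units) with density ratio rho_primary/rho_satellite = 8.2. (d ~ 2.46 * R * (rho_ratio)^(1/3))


d_Roche = 2.46 * 20.5 * 8.2^(1/3) = 101.6936

101.6936


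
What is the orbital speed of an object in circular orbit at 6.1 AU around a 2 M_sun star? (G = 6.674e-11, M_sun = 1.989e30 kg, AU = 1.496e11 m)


v = sqrt(GM/r) = sqrt(6.674e-11 * 3.978e+30 / 9.126e+11) = 17056.6908

17056.6908 m/s


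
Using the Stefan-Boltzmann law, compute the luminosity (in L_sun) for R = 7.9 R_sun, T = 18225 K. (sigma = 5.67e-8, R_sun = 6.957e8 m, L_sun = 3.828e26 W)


R = 7.9 * 6.957e8 m = 5.49603e+09 m. L = 4*pi*R^2*sigma*T^4 = 4*pi*(5.49603e+09)^2 * 5.67e-8 * 18225^4 = 2.37444033e+30 W. L/L_sun = 2.37444033e+30 / 3.828e26 = 6202.8222

6202.8222 L_sun


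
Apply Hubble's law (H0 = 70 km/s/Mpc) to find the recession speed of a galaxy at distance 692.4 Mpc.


v = H0 * d = 70 * 692.4 = 48468.0

48468.0 km/s


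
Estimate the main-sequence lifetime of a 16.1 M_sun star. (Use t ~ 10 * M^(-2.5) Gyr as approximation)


t = 10 * M^(-2.5) = 10 * 16.1^(-2.5) = 0.0096

0.0096 Gyr


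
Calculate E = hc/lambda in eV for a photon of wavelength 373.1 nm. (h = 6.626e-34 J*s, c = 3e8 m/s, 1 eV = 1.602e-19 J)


E = hc/lambda = 6.626e-34 * 3e8 / 3.731e-07 = 5.328e-19 J = 3.3257 eV

3.3257 eV


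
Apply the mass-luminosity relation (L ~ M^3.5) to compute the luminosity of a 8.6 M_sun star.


L/L_sun = (M/M_sun)^3.5 = 8.6^3.5 = 1865.2823

1865.2823 L_sun


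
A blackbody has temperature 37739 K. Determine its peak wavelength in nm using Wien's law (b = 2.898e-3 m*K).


lam_max = b / T = 2.898e-3 / 37739 = 7.679e-08 m = 76.7906 nm

76.7906 nm


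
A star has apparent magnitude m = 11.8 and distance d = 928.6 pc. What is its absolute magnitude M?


M = m - 5*log10(d) + 5 = 11.8 - 5*log10(928.6) + 5 = 1.9609

1.9609


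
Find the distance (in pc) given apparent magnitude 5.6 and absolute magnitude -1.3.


d = 10^((m - M + 5)/5) = 10^((5.6 - -1.3 + 5)/5) = 239.8833

239.8833 pc


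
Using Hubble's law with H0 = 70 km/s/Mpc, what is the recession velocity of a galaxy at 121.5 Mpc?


v = H0 * d = 70 * 121.5 = 8505.0

8505.0 km/s


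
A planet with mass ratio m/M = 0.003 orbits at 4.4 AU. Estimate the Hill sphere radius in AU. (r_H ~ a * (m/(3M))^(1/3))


r_H = a * (m/3M)^(1/3) = 4.4 * (0.003/3)^(1/3) = 0.44

0.44 AU


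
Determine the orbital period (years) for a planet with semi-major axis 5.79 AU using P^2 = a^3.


P = a^(3/2) = 5.79^1.5 = 13.9321

13.9321 years


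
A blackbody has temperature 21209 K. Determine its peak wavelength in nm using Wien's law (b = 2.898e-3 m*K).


lam_max = b / T = 2.898e-3 / 21209 = 1.366e-07 m = 136.6401 nm

136.6401 nm


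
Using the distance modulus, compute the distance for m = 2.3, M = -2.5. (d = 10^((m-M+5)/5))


d = 10^((m - M + 5)/5) = 10^((2.3 - -2.5 + 5)/5) = 91.2011

91.2011 pc


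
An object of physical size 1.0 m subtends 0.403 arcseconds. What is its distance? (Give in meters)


D = size / theta_rad, theta_rad = 0.403 * pi/(180*3600) = 1.954e-06, D = 511823.3406

511823.3406 m


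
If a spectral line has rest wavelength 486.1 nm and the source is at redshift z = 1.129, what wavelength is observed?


lam_obs = lam_emit * (1 + z) = 486.1 * (1 + 1.129) = 1034.9069

1034.9069 nm


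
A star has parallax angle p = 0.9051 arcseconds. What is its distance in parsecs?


d = 1/p = 1/0.9051 = 1.1049

1.1049 pc


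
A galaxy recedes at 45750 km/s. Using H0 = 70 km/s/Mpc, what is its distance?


d = v / H0 = 45750 / 70 = 653.5714

653.5714 Mpc


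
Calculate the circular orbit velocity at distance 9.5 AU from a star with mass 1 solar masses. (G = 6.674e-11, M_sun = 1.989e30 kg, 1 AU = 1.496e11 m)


v = sqrt(GM/r) = sqrt(6.674e-11 * 1.989e+30 / 1.421e+12) = 9664.578

9664.578 m/s


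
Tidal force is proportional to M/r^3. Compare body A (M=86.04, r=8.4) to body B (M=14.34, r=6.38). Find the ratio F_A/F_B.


Ratio = (M1/r1^3) / (M2/r2^3) = (86.04/8.4^3) / (14.34/6.38^3) = 2.6289

2.6289


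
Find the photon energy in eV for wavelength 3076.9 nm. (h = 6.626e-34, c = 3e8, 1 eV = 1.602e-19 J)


E = hc/lambda = 6.626e-34 * 3e8 / 3.077e-06 = 6.460e-20 J = 0.4033 eV

0.4033 eV


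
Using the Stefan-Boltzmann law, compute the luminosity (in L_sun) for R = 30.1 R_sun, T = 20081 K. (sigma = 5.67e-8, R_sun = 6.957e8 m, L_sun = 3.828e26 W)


R = 30.1 * 6.957e8 m = 2.094057e+10 m. L = 4*pi*R^2*sigma*T^4 = 4*pi*(2.094057e+10)^2 * 5.67e-8 * 20081^4 = 5.080556266e+31 W. L/L_sun = 5.080556266e+31 / 3.828e26 = 132720.9056

132720.9056 L_sun


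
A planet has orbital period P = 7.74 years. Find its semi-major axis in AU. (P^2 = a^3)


a = P^(2/3) = 7.74^(2/3) = 3.9129

3.9129 AU


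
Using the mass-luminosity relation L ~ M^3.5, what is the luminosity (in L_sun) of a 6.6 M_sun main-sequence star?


L/L_sun = (M/M_sun)^3.5 = 6.6^3.5 = 738.5906

738.5906 L_sun


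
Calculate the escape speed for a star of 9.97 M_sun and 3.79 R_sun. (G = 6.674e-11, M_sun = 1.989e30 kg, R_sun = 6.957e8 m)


M = 9.97 * 1.989e30 kg = 1.983033e+31 kg; R = 3.79 * 6.957e8 m = 2.636703e+09 m. v_esc = sqrt(2GM/R) = sqrt(2 * 6.674e-11 * 1.983033e+31 / 2.636703e+09) = 1.002e+06

1.002e+06 m/s
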